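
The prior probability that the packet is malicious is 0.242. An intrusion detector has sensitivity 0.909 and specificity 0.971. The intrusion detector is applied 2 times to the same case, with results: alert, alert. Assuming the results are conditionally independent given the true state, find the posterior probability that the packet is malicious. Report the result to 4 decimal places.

With H the event that the packet is malicious, the joint likelihood of the observed sequence is P(data|H) = 0.909·0.909 = 0.82628 and P(data|¬H) = 0.029·0.029 = 0.00084100.
Bayes: P(H|data) = 0.242·0.82628 / (0.242·0.82628 + 0.758·0.00084100) = 0.19996/0.20060 = 0.9968.

Posterior P(H) ≈ 0.9968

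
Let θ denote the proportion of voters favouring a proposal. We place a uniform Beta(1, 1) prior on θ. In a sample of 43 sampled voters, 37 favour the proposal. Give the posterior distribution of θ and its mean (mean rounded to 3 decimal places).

Posterior: Beta(38, 7); mean ≈ 0.844

Observing 37 successes and 6 failures updates Beta(1, 1) by adding the success and failure counts to the two shape parameters: α = 1+37 = 38, β = 1+6 = 7.
Posterior mean = α/(α+β) = 38/45 = 0.844.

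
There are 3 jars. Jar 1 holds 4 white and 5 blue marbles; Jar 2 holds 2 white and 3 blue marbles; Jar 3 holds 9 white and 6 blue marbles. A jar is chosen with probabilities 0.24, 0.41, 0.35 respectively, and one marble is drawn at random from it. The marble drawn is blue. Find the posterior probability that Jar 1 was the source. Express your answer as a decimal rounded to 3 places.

P(blue|Jar 1) = 0.5556; P(blue|Jar 2) = 0.6; P(blue|Jar 3) = 0.4.
Prior × likelihood for each source: 0.24·0.5556=0.1333, 0.41·0.6=0.2460, 0.35·0.4=0.1400. Summing gives P(blue) = 0.51933.
P(Jar 1 | blue) = 0.1333 / 0.51933 = 0.257.

Posterior probability ≈ 0.257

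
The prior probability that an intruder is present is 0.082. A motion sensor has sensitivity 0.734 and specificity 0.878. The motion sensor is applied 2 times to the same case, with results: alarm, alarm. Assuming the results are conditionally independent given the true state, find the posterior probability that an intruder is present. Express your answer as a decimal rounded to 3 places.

Posterior P(H) ≈ 0.764

With H the event that an intruder is present, the joint likelihood of the observed sequence is P(data|H) = 0.734·0.734 = 0.53876 and P(data|¬H) = 0.122·0.122 = 0.014884.
Bayes: P(H|data) = 0.082·0.53876 / (0.082·0.53876 + 0.918·0.014884) = 0.044178/0.057842 = 0.7638.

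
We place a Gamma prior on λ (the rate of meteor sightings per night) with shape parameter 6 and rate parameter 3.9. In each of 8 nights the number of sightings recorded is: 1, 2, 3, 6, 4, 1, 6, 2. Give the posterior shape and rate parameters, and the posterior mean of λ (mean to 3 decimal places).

Posterior: Gamma(shape=31, rate=11.9); mean ≈ 2.605

Total count ∑xᵢ = 25 over n = 8 nights.
Gamma is conjugate to the Poisson likelihood: posterior is Gamma(shape = 6+25 = 31, rate = 3.9+8 = 11.9).
Posterior mean = shape/rate = 31/11.9 = 2.605.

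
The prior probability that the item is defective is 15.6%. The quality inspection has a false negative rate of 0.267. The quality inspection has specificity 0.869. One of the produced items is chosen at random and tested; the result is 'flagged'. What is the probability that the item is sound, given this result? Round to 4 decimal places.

Let H be the event that the item is defective. P(H) = 0.156, so P(¬H) = 0.844. With E the 'flagged' result, P(E|H) = 0.733 and P(E|¬H) = 0.131.
P(E) = 0.733·0.156 + 0.131·0.844 = 0.11435 + 0.11056 = 0.22491.
By Bayes' theorem, P(H|E) = 0.11435 / 0.22491 = 0.5084. Hence P(¬H|E) = 1 − 0.5084 = 0.4916.

P(¬H | E) ≈ 0.4916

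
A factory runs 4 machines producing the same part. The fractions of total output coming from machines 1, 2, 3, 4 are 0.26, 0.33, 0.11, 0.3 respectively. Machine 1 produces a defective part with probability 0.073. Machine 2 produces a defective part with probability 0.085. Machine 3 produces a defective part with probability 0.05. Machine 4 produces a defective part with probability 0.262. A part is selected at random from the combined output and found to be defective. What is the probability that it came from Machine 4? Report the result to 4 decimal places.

Posterior probability ≈ 0.5994

P(defective|M1) = 0.073; P(defective|M2) = 0.085; P(defective|M3) = 0.05; P(defective|M4) = 0.262.
Prior × likelihood for each source: 0.26·0.073=0.01898, 0.33·0.085=0.02805, 0.11·0.05=0.005500, 0.3·0.262=0.07860. Summing gives P(defective) = 0.13113.
P(Machine 4 | defective) = 0.07860 / 0.13113 = 0.5994.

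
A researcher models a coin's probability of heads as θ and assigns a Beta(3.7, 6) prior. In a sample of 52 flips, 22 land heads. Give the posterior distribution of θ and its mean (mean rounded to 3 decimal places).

Posterior: Beta(25.7, 36); mean ≈ 0.417

Observing 22 successes and 30 failures updates Beta(3.7, 6) by adding the success and failure counts to the two shape parameters: α = 3.7+22 = 25.7, β = 6+30 = 36.
Posterior mean = α/(α+β) = 25.7/61.7 = 0.417.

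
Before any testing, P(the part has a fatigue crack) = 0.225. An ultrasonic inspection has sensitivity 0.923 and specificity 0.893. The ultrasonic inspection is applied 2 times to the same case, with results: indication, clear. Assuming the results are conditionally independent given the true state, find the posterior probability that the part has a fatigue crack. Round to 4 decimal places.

With H the event that the part has a fatigue crack, the joint likelihood of the observed sequence is P(data|H) = 0.923·0.077 = 0.071071 and P(data|¬H) = 0.107·0.893 = 0.095551.
Bayes: P(H|data) = 0.225·0.071071 / (0.225·0.071071 + 0.775·0.095551) = 0.015991/0.090043 = 0.1776.

Posterior P(H) ≈ 0.1776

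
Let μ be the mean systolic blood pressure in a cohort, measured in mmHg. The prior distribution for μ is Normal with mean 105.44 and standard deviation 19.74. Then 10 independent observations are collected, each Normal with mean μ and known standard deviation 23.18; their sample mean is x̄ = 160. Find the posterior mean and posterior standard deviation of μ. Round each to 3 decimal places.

Posterior mean ≈ 153.388; posterior SD ≈ 6.872

With known σ, the Normal prior is conjugate. Weight on the data is w = (n/σ²)/(n/σ² + 1/τ₀²) = 0.0186111/(0.0186111+0.00256629) = 0.87882.
Posterior mean = w·x̄ + (1−w)·μ₀ = 0.87882·160 + 0.12118·105.44 = 153.388. Posterior variance = 1/(0.0186111+0.00256629) = 47.2201, so SD = 6.872.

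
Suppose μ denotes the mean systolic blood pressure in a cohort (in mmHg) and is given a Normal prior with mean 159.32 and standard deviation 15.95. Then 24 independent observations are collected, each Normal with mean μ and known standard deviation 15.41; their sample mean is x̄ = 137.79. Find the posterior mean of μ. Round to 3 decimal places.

Posterior mean ≈ 138.596

Prior precision 1/τ₀² = 1/15.95² = 0.00393078; data precision n/σ² = 24/15.41² = 0.101066.
Posterior precision = 0.00393078 + 0.101066 = 0.104997.
Posterior mean = (0.00393078·159.32 + 0.101066·137.79) / 0.104997 = 138.596.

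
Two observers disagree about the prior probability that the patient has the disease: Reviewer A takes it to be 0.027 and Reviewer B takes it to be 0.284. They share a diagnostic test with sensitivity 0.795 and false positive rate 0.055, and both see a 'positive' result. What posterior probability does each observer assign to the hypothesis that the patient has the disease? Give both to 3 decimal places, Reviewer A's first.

Reviewer A: 0.286; Reviewer B: 0.851

The likelihood ratio for a 'positive' result is 0.795/0.055 = 14.455.
Reviewer A: prior odds 0.027/0.973 = 0.027749; posterior odds 0.40110; posterior probability 0.286.
Reviewer B: prior odds 0.284/0.716 = 0.39665; posterior odds 5.7334; posterior probability 0.851.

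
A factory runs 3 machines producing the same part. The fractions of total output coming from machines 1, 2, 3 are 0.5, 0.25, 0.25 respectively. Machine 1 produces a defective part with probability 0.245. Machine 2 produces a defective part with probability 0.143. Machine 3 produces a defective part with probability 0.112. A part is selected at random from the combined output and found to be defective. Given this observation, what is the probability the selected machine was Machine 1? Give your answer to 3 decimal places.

Posterior probability ≈ 0.658

Tabulate prior·likelihood by source: [1] prior 0.5, lik 0.245, product 0.1225; [2] prior 0.25, lik 0.143, product 0.03575; [3] prior 0.25, lik 0.112, product 0.02800.
Normalizing constant = 0.18625; the posterior for Machine 1 is its product over the sum, 0.1225/0.18625 = 0.658.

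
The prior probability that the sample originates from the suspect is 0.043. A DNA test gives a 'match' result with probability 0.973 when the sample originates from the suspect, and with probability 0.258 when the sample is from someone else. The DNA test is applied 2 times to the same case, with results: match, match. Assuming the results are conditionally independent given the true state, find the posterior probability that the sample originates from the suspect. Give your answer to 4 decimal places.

Posterior P(H) ≈ 0.3899

Let H be the event that the sample originates from the suspect; start with P(H) = 0.043. P('match'|H) = 0.973, P('match'|¬H) = 0.258.
Update on result 1 ('match'): P(H) ← 0.973·0.0430 / (0.973·0.0430 + 0.258·0.9570) = 0.041839/0.28874 = 0.1449.
Update on result 2 ('match'): P(H) ← 0.973·0.1449 / (0.973·0.1449 + 0.258·0.8551) = 0.14099/0.36160 = 0.3899.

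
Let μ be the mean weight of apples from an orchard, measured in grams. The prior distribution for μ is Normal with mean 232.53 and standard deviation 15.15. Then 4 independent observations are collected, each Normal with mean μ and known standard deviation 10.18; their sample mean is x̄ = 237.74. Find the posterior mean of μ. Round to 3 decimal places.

Posterior mean ≈ 237.212

Prior precision 1/τ₀² = 1/15.15² = 0.00435687; data precision n/σ² = 4/10.18² = 0.0385980.
Posterior precision = 0.00435687 + 0.0385980 = 0.0429548.
Posterior mean = (0.00435687·232.53 + 0.0385980·237.74) / 0.0429548 = 237.212.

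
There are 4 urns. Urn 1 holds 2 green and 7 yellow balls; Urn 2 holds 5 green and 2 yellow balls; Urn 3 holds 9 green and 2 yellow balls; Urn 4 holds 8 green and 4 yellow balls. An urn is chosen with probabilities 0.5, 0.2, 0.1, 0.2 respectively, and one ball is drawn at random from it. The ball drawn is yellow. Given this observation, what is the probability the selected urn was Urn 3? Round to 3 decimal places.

Posterior probability ≈ 0.034

P(yellow|Urn 1) = 0.7778; P(yellow|Urn 2) = 0.2857; P(yellow|Urn 3) = 0.1818; P(yellow|Urn 4) = 0.3333.
Prior × likelihood for each source: 0.5·0.7778=0.3889, 0.2·0.2857=0.05714, 0.1·0.1818=0.01818, 0.2·0.3333=0.06667. Summing gives P(yellow) = 0.53088.
P(Urn 3 | yellow) = 0.01818 / 0.53088 = 0.034.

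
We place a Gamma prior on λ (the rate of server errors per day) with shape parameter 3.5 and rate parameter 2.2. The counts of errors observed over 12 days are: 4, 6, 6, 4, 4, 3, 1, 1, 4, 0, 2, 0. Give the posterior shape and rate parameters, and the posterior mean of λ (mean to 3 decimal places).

The Poisson likelihood adds the total count to the shape and the number of exposure periods to the rate. Here ∑xᵢ = 35 and n = 12, so shape 3.5→38.5 and rate 2.2→14.2.
Posterior mean = shape/rate = 38.5/14.2 = 2.711.

Posterior: Gamma(shape=38.5, rate=14.2); mean ≈ 2.711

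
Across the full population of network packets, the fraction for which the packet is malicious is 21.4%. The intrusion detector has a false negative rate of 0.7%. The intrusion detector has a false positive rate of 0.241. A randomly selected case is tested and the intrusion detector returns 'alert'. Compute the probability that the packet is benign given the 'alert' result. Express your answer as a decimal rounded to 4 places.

Write H for 'the packet is malicious'. Prior odds H:¬H = 0.214/0.786 = 0.27226. For the 'alert' outcome, the likelihood ratio is 0.993/0.241 = 4.1203.
Posterior odds = 0.27226 × 4.1203 = 1.1218, so P(H|E) = 1.1218/(1+1.1218) = 0.5287. Then P(¬H|E) = 1 − 0.5287 = 0.4713.

P(¬H | E) ≈ 0.4713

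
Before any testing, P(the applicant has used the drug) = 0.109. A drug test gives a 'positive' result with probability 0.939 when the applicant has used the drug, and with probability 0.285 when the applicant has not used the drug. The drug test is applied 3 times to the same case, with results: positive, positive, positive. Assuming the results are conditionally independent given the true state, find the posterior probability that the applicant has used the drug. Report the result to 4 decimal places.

Posterior P(H) ≈ 0.8140

With H the event that the applicant has used the drug, the joint likelihood of the observed sequence is P(data|H) = 0.939·0.939·0.939 = 0.82794 and P(data|¬H) = 0.285·0.285·0.285 = 0.023149.
Bayes: P(H|data) = 0.109·0.82794 / (0.109·0.82794 + 0.891·0.023149) = 0.090245/0.11087 = 0.8140.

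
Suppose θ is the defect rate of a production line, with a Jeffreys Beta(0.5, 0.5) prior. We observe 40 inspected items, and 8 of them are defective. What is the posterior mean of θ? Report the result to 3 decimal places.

The binomial likelihood is conjugate to the Beta prior: with 8 successes and 32 failures, the posterior is Beta(0.5+8, 0.5+32) = Beta(8.5, 32.5).
E[θ | data] = 8.5/(8.5+32.5) = 0.207.

Posterior mean ≈ 0.207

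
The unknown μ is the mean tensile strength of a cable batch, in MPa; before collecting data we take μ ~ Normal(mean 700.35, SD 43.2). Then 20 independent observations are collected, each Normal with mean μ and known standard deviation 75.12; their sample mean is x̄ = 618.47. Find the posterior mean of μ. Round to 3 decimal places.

Posterior mean ≈ 629.223

With known σ, the Normal prior is conjugate. Weight on the data is w = (n/σ²)/(n/σ² + 1/τ₀²) = 0.00354421/(0.00354421+0.00053584) = 0.86867.
Posterior mean = w·x̄ + (1−w)·μ₀ = 0.86867·618.47 + 0.13133·700.35 = 629.223.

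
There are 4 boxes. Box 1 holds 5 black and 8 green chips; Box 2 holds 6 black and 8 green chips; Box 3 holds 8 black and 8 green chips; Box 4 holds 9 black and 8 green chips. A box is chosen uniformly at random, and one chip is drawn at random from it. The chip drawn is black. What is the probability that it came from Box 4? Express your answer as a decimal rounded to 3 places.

P(black|Box 1) = 0.3846; P(black|Box 2) = 0.4286; P(black|Box 3) = 0.5; P(black|Box 4) = 0.5294.
Prior × likelihood for each source: 0.25·0.3846=0.09615, 0.25·0.4286=0.1071, 0.25·0.5=0.1250, 0.25·0.5294=0.1324. Summing gives P(black) = 0.46065.
P(Box 4 | black) = 0.1324 / 0.46065 = 0.287.

Posterior probability ≈ 0.287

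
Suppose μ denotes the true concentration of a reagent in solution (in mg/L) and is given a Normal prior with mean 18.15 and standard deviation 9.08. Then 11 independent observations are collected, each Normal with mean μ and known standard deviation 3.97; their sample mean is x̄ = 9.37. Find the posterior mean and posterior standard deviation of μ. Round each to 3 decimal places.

Prior precision 1/τ₀² = 1/9.08² = 0.0121291; data precision n/σ² = 11/3.97² = 0.697930.
Posterior precision = 0.0121291 + 0.697930 = 0.710059, giving posterior SD = 1/√0.710059 = 1.187.
Posterior mean = (0.0121291·18.15 + 0.697930·9.37) / 0.710059 = 9.520.

Posterior mean ≈ 9.520; posterior SD ≈ 1.187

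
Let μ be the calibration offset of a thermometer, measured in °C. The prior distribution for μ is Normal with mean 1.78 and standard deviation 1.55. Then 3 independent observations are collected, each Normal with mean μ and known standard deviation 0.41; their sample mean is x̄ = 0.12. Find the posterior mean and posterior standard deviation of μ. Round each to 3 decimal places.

Prior precision 1/τ₀² = 1/1.55² = 0.416233; data precision n/σ² = 3/0.41² = 17.8465.
Posterior precision = 0.416233 + 17.8465 = 18.2628, giving posterior SD = 1/√18.2628 = 0.234.
Posterior mean = (0.416233·1.78 + 17.8465·0.12) / 18.2628 = 0.158.

Posterior mean ≈ 0.158; posterior SD ≈ 0.234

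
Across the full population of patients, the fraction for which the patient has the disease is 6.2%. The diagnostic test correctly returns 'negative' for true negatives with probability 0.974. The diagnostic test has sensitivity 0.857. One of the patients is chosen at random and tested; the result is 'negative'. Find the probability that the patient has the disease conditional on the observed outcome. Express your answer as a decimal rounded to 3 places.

P(H | E) ≈ 0.010

Let H be the event that the patient has the disease. P(H) = 0.062, so P(¬H) = 0.938. With E the 'negative' result, P(E|H) = 0.143 and P(E|¬H) = 0.974.
P(E) = 0.143·0.062 + 0.974·0.938 = 0.0088660 + 0.91361 = 0.92248.
By Bayes' theorem, P(H|E) = 0.0088660 / 0.92248 = 0.010.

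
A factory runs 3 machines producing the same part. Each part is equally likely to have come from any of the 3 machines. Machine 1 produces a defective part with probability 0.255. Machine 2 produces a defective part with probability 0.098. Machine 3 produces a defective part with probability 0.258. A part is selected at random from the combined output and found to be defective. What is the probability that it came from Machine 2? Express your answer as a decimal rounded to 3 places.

Posterior probability ≈ 0.160

Tabulate prior·likelihood by source: [1] prior 0.333333, lik 0.255, product 0.08500; [2] prior 0.333333, lik 0.098, product 0.03267; [3] prior 0.333333, lik 0.258, product 0.08600.
Normalizing constant = 0.20367; the posterior for Machine 2 is its product over the sum, 0.03267/0.20367 = 0.160.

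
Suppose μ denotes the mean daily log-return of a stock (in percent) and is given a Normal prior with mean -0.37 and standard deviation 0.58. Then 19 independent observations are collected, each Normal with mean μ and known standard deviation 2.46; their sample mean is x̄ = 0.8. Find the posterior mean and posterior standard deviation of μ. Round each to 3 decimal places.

With known σ, the Normal prior is conjugate. Weight on the data is w = (n/σ²)/(n/σ² + 1/τ₀²) = 3.13967/(3.13967+2.97265) = 0.51366.
Posterior mean = w·x̄ + (1−w)·μ₀ = 0.51366·0.8 + 0.48634·-0.37 = 0.231. Posterior variance = 1/(3.13967+2.97265) = 0.163604, so SD = 0.404.

Posterior mean ≈ 0.231; posterior SD ≈ 0.404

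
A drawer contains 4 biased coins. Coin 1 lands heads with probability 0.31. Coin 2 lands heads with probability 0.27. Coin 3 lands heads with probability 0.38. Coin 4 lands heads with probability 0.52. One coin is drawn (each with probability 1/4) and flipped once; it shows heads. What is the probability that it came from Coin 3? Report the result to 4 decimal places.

P(heads|C1) = 0.31; P(heads|C2) = 0.27; P(heads|C3) = 0.38; P(heads|C4) = 0.52.
Prior × likelihood for each source: 0.25·0.31=0.07750, 0.25·0.27=0.06750, 0.25·0.38=0.09500, 0.25·0.52=0.1300. Summing gives P(heads) = 0.37000.
P(Coin 3 | heads) = 0.09500 / 0.37000 = 0.2568.

Posterior probability ≈ 0.2568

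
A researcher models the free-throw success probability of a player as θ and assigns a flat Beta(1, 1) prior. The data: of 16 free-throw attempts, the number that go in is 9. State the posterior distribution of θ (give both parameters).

The binomial likelihood is conjugate to the Beta prior: with 9 successes and 7 failures, the posterior is Beta(1+9, 1+7) = Beta(10, 8).

Posterior: Beta(10, 8)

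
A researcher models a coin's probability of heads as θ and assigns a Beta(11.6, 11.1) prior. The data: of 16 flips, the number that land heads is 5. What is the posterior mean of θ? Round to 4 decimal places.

The binomial likelihood is conjugate to the Beta prior: with 5 successes and 11 failures, the posterior is Beta(11.6+5, 11.1+11) = Beta(16.6, 22.1).
Posterior mean = α/(α+β) = 16.6/38.7 = 0.4289.

Posterior mean ≈ 0.4289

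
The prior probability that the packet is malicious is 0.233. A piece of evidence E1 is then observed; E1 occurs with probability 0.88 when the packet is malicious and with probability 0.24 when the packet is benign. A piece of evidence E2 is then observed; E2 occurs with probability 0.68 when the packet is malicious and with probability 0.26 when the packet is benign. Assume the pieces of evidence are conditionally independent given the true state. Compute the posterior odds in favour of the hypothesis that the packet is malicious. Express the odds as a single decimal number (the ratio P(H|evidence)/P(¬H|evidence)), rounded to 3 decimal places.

Posterior odds ≈ 2.913

Prior odds = 0.233/(1−0.233) = 0.30378.
Likelihood ratio for E1 = 0.88/0.24 = 3.6667.
Likelihood ratio for E2 = 0.68/0.26 = 2.6154.
Posterior odds = prior odds × LR₁ × LR₂ = 2.9132.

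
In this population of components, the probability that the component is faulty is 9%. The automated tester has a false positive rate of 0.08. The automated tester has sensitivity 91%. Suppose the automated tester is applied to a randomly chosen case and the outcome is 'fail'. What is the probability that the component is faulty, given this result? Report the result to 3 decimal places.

P(H | E) ≈ 0.529

Write H for 'the component is faulty'. Prior odds H:¬H = 0.09/0.91 = 0.098901. For the 'fail' outcome, the likelihood ratio is 0.91/0.08 = 11.375.
Posterior odds = 0.098901 × 11.375 = 1.1250, so P(H|E) = 1.1250/(1+1.1250) = 0.529.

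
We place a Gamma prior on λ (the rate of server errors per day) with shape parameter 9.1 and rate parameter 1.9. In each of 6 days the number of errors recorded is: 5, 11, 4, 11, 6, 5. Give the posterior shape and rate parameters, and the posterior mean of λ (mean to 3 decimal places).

The Poisson likelihood adds the total count to the shape and the number of exposure periods to the rate. Here ∑xᵢ = 42 and n = 6, so shape 9.1→51.1 and rate 1.9→7.9.
Posterior mean = shape/rate = 51.1/7.9 = 6.468.

Posterior: Gamma(shape=51.1, rate=7.9); mean ≈ 6.468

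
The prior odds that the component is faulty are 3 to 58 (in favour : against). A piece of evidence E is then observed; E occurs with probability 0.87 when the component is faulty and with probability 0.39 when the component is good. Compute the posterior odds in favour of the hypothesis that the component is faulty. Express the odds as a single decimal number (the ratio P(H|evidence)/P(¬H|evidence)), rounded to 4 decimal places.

Prior odds = 3/58 = 0.051724.
Likelihood ratio for E = 0.87/0.39 = 2.2308.
Posterior odds = prior odds × LR = 0.11538.

Posterior odds ≈ 0.1154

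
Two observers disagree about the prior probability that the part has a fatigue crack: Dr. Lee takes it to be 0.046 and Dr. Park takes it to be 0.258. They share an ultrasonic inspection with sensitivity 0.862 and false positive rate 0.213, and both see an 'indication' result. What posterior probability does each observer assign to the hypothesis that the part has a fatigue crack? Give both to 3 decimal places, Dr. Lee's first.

The likelihood ratio for an 'indication' result is 0.862/0.213 = 4.0469.
Dr. Lee: prior odds 0.046/0.954 = 0.048218; posterior odds 0.19514; posterior probability 0.163.
Dr. Park: prior odds 0.258/0.742 = 0.34771; posterior odds 1.4072; posterior probability 0.585.

Dr. Lee: 0.163; Dr. Park: 0.585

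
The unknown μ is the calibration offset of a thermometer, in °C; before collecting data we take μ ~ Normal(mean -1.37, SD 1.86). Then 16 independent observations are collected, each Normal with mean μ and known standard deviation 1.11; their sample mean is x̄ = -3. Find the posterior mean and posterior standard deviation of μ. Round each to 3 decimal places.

Posterior mean ≈ -2.965; posterior SD ≈ 0.274

Prior precision 1/τ₀² = 1/1.86² = 0.289051; data precision n/σ² = 16/1.11² = 12.9860.
Posterior precision = 0.289051 + 12.9860 = 13.2750, giving posterior SD = 1/√13.2750 = 0.274.
Posterior mean = (0.289051·-1.37 + 12.9860·-3) / 13.2750 = -2.965.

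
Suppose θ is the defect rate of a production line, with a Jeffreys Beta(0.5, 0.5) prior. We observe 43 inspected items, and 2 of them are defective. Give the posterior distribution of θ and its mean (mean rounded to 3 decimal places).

Posterior: Beta(2.5, 41.5); mean ≈ 0.057

Observing 2 successes and 41 failures updates Beta(0.5, 0.5) by adding the success and failure counts to the two shape parameters: α = 0.5+2 = 2.5, β = 0.5+41 = 41.5.
E[θ | data] = 2.5/(2.5+41.5) = 0.057.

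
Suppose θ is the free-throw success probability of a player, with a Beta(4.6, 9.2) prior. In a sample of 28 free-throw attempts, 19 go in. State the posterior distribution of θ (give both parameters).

Posterior: Beta(23.6, 18.2)

The binomial likelihood is conjugate to the Beta prior: with 19 successes and 9 failures, the posterior is Beta(4.6+19, 9.2+9) = Beta(23.6, 18.2).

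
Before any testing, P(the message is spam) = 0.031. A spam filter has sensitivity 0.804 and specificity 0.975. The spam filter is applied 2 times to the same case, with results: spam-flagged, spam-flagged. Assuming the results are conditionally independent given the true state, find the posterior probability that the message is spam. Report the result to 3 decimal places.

Let H be the event that the message is spam; start with P(H) = 0.031. P('spam-flagged'|H) = 0.804, P('spam-flagged'|¬H) = 0.025.
Update on result 1 ('spam-flagged'): P(H) ← 0.804·0.0310 / (0.804·0.0310 + 0.025·0.9690) = 0.024924/0.049149 = 0.5071.
Update on result 2 ('spam-flagged'): P(H) ← 0.804·0.5071 / (0.804·0.5071 + 0.025·0.4929) = 0.40772/0.42004 = 0.9707.

Posterior P(H) ≈ 0.971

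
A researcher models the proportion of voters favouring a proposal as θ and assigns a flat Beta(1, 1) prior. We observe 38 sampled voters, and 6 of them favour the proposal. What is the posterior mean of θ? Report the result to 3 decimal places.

Observing 6 successes and 32 failures updates Beta(1, 1) by adding the success and failure counts to the two shape parameters: α = 1+6 = 7, β = 1+32 = 33.
Posterior mean = α/(α+β) = 7/40 = 0.175.

Posterior mean ≈ 0.175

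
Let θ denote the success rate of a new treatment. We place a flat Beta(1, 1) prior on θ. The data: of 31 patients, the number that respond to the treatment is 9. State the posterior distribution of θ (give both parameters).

Observing 9 successes and 22 failures updates Beta(1, 1) by adding the success and failure counts to the two shape parameters: α = 1+9 = 10, β = 1+22 = 23.

Posterior: Beta(10, 23)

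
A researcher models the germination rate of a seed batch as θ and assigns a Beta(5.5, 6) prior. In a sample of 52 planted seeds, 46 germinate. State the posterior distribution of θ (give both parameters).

The binomial likelihood is conjugate to the Beta prior: with 46 successes and 6 failures, the posterior is Beta(5.5+46, 6+6) = Beta(51.5, 12).

Posterior: Beta(51.5, 12)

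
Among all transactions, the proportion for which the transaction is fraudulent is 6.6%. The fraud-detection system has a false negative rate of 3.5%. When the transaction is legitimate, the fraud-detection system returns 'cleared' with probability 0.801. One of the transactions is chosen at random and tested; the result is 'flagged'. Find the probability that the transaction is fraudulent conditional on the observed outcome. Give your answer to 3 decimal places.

Let H be the event that the transaction is fraudulent. P(H) = 0.066, so P(¬H) = 0.934. With E the 'flagged' result, P(E|H) = 0.965 and P(E|¬H) = 0.199.
P(E) = 0.965·0.066 + 0.199·0.934 = 0.063690 + 0.18587 = 0.24956.
By Bayes' theorem, P(H|E) = 0.063690 / 0.24956 = 0.255.

P(H | E) ≈ 0.255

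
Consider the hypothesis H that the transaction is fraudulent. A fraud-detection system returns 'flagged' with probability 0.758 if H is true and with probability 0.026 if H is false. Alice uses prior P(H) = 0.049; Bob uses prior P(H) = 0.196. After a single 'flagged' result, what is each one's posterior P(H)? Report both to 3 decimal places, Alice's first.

P('+'|H) = 0.758, P('+'|¬H) = 0.026.
Alice: numerator 0.758·0.049 = 0.037142; evidence = 0.037142+0.026·0.951 = 0.061868; posterior = 0.600.
Bob: numerator 0.758·0.196 = 0.14857; evidence = 0.14857+0.026·0.804 = 0.16947; posterior = 0.877.

Alice: 0.600; Bob: 0.877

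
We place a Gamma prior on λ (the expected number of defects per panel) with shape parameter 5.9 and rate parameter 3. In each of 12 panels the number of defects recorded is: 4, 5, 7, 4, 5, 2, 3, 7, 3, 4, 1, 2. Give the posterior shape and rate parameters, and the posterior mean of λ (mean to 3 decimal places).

The Poisson likelihood adds the total count to the shape and the number of exposure periods to the rate. Here ∑xᵢ = 47 and n = 12, so shape 5.9→52.9 and rate 3→15.
Posterior mean = shape/rate = 52.9/15 = 3.527.

Posterior: Gamma(shape=52.9, rate=15); mean ≈ 3.527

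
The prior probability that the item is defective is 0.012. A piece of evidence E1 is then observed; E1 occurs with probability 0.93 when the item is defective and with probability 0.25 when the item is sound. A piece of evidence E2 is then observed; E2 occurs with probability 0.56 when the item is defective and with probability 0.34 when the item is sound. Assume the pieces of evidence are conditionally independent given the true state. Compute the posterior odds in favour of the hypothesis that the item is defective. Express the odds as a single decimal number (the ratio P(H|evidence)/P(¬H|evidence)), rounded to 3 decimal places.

Prior odds = 0.012/(1−0.012) = 0.012146. In log-odds, ln(0.012146) = -4.4108.
Add log likelihood ratios: ln(3.7200) + ln(1.6471) = 1.8127.
Posterior log-odds = -2.5981, so posterior odds = exp(-2.5981) = 0.074418.

Posterior odds ≈ 0.074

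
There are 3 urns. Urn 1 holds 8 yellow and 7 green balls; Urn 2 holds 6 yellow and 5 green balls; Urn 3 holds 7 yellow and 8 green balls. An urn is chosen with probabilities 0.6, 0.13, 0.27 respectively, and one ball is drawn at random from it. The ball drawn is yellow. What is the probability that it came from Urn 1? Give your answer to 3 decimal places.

P(yellow|Urn 1) = 0.5333; P(yellow|Urn 2) = 0.5455; P(yellow|Urn 3) = 0.4667.
Prior × likelihood for each source: 0.6·0.5333=0.3200, 0.13·0.5455=0.07091, 0.27·0.4667=0.1260. Summing gives P(yellow) = 0.51691.
P(Urn 1 | yellow) = 0.3200 / 0.51691 = 0.619.

Posterior probability ≈ 0.619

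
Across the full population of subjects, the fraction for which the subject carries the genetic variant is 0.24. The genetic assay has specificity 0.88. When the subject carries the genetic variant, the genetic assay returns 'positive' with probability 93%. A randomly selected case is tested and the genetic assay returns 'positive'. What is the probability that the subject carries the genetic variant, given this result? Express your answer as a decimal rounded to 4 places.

Let H be the event that the subject carries the genetic variant. P(H) = 0.24, so P(¬H) = 0.76. With E the 'positive' result, P(E|H) = 0.93 and P(E|¬H) = 0.12.
P(E) = 0.93·0.24 + 0.12·0.76 = 0.22320 + 0.091200 = 0.31440.
By Bayes' theorem, P(H|E) = 0.22320 / 0.31440 = 0.7099.

P(H | E) ≈ 0.7099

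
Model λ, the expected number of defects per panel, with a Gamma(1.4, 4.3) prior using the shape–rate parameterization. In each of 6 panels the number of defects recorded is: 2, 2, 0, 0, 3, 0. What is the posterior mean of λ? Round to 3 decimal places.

The Poisson likelihood adds the total count to the shape and the number of exposure periods to the rate. Here ∑xᵢ = 7 and n = 6, so shape 1.4→8.4 and rate 4.3→10.3.
Posterior mean = shape/rate = 8.4/10.3 = 0.816.

Posterior mean ≈ 0.816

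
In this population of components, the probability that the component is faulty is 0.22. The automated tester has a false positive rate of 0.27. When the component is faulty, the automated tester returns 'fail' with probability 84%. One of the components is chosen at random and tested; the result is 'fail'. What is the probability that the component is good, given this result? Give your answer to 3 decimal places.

P(¬H | E) ≈ 0.533

Let H be the event that the component is faulty. P(H) = 0.22, so P(¬H) = 0.78. With E the 'fail' result, P(E|H) = 0.84 and P(E|¬H) = 0.27.
P(E) = 0.84·0.22 + 0.27·0.78 = 0.18480 + 0.21060 = 0.39540.
By Bayes' theorem, P(H|E) = 0.18480 / 0.39540 = 0.467. Hence P(¬H|E) = 1 − 0.467 = 0.533.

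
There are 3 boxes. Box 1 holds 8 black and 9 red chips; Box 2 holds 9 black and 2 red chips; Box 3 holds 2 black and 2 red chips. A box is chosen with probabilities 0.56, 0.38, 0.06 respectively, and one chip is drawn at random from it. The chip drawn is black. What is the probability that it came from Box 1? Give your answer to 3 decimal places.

P(black|Box 1) = 0.4706; P(black|Box 2) = 0.8182; P(black|Box 3) = 0.5.
Prior × likelihood for each source: 0.56·0.4706=0.2635, 0.38·0.8182=0.3109, 0.06·0.5=0.03000. Summing gives P(black) = 0.60444.
P(Box 1 | black) = 0.2635 / 0.60444 = 0.436.

Posterior probability ≈ 0.436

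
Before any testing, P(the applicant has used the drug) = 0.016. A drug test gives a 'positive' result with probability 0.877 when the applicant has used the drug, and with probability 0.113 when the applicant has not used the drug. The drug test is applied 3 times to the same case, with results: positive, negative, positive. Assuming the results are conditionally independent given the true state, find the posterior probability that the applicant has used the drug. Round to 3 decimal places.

With H the event that the applicant has used the drug, the joint likelihood of the observed sequence is P(data|H) = 0.877·0.123·0.877 = 0.094603 and P(data|¬H) = 0.113·0.887·0.113 = 0.011326.
Bayes: P(H|data) = 0.016·0.094603 / (0.016·0.094603 + 0.984·0.011326) = 0.0015136/0.012659 = 0.1196.

Posterior P(H) ≈ 0.120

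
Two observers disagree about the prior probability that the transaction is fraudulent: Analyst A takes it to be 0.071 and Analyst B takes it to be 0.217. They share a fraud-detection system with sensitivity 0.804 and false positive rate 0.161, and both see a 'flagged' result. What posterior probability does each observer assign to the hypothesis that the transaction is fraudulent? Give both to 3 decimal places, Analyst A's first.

Analyst A: 0.276; Analyst B: 0.581

The likelihood ratio for a 'flagged' result is 0.804/0.161 = 4.9938.
Analyst A: prior odds 0.071/0.929 = 0.076426; posterior odds 0.38166; posterior probability 0.276.
Analyst B: prior odds 0.217/0.783 = 0.27714; posterior odds 1.3840; posterior probability 0.581.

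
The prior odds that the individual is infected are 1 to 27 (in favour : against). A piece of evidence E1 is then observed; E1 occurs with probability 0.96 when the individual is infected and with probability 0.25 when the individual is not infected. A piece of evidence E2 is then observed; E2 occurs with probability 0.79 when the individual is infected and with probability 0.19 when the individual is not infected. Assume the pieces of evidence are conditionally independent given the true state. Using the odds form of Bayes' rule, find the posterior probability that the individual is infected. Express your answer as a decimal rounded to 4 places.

Prior odds = 1/27 = 0.037037.
Likelihood ratio for E1 = 0.96/0.25 = 3.8400.
Likelihood ratio for E2 = 0.79/0.19 = 4.1579.
Posterior odds = prior odds × LR₁ × LR₂ = 0.59135.
Posterior probability = odds/(1+odds) = 0.59135/1.5913 = 0.3716.

Posterior probability ≈ 0.3716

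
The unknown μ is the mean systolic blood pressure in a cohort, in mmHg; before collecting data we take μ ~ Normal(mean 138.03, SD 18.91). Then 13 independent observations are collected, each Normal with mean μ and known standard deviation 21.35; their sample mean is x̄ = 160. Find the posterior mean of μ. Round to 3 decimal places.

Posterior mean ≈ 158.038

Prior precision 1/τ₀² = 1/18.91² = 0.00279651; data precision n/σ² = 13/21.35² = 0.0285199.
Posterior precision = 0.00279651 + 0.0285199 = 0.0313164.
Posterior mean = (0.00279651·138.03 + 0.0285199·160) / 0.0313164 = 158.038.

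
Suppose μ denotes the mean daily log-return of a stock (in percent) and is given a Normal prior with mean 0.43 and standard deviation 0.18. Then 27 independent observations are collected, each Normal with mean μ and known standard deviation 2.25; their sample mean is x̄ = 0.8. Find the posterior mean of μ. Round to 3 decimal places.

Prior precision 1/τ₀² = 1/0.18² = 30.8642; data precision n/σ² = 27/2.25² = 5.33333.
Posterior precision = 30.8642 + 5.33333 = 36.1975.
Posterior mean = (30.8642·0.43 + 5.33333·0.8) / 36.1975 = 0.485.

Posterior mean ≈ 0.485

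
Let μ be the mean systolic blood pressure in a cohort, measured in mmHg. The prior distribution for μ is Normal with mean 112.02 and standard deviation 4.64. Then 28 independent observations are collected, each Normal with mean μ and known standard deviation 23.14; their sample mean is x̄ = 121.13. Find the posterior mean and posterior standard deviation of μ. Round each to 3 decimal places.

With known σ, the Normal prior is conjugate. Weight on the data is w = (n/σ²)/(n/σ² + 1/τ₀²) = 0.0522915/(0.0522915+0.0464477) = 0.52959.
Posterior mean = w·x̄ + (1−w)·μ₀ = 0.52959·121.13 + 0.47041·112.02 = 116.845. Posterior variance = 1/(0.0522915+0.0464477) = 10.1277, so SD = 3.182.

Posterior mean ≈ 116.845; posterior SD ≈ 3.182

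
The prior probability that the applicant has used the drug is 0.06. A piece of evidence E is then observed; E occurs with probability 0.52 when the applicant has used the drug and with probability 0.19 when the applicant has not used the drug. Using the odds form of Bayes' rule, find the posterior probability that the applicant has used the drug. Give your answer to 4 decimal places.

Prior odds = 0.06/(1−0.06) = 0.063830. In log-odds, ln(0.063830) = -2.7515.
Add log likelihood ratio: ln(2.7368) = 1.0068.
Posterior log-odds = -1.7447, so posterior odds = exp(-1.7447) = 0.17469. Converting, P(H|E) = 0.17469/1.1747 = 0.1487.

Posterior probability ≈ 0.1487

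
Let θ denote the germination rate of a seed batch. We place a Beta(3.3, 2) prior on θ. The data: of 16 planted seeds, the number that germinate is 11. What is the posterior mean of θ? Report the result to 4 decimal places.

Posterior mean ≈ 0.6714

The binomial likelihood is conjugate to the Beta prior: with 11 successes and 5 failures, the posterior is Beta(3.3+11, 2+5) = Beta(14.3, 7).
Posterior mean = α/(α+β) = 14.3/21.3 = 0.6714.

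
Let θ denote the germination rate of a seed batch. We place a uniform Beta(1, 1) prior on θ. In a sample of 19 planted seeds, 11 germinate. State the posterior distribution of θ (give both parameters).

Posterior: Beta(12, 9)

The binomial likelihood is conjugate to the Beta prior: with 11 successes and 8 failures, the posterior is Beta(1+11, 1+8) = Beta(12, 9).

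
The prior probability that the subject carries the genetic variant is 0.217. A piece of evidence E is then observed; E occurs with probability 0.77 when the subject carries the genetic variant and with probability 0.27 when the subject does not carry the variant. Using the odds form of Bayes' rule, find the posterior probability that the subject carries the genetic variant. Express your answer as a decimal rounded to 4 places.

Prior odds = 0.217/(1−0.217) = 0.27714. In log-odds, ln(0.27714) = -1.2832.
Add log likelihood ratio: ln(2.8519) = 1.0480.
Posterior log-odds = -0.23527, so posterior odds = exp(-0.23527) = 0.79036. Converting, P(H|E) = 0.79036/1.7904 = 0.4415.

Posterior probability ≈ 0.4415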